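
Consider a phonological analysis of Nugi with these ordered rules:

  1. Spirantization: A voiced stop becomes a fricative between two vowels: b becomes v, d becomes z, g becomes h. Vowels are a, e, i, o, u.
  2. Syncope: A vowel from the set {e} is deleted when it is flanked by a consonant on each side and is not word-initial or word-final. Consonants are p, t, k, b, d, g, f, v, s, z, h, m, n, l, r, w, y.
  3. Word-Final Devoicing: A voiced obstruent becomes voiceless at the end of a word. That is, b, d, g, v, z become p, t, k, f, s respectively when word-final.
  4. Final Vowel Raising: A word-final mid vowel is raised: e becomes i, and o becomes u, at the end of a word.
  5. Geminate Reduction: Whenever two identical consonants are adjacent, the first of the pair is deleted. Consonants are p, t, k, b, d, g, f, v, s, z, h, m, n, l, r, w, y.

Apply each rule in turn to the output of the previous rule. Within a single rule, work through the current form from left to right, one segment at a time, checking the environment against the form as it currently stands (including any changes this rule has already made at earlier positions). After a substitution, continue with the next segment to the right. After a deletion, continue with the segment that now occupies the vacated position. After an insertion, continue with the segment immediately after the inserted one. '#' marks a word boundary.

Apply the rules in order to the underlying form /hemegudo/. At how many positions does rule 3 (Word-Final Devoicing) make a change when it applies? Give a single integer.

1 Spirantization: [hemegudo] → [hemehuzo]
2 Syncope: [hemehuzo] → [hmhuzo]
3 Word-Final Devoicing: no change — [hmhuzo]
4 Final Vowel Raising: [hmhuzo] → [hmhuzu]
5 Geminate Reduction: no change — [hmhuzu]
Rule 3 changed 0 position(s).

0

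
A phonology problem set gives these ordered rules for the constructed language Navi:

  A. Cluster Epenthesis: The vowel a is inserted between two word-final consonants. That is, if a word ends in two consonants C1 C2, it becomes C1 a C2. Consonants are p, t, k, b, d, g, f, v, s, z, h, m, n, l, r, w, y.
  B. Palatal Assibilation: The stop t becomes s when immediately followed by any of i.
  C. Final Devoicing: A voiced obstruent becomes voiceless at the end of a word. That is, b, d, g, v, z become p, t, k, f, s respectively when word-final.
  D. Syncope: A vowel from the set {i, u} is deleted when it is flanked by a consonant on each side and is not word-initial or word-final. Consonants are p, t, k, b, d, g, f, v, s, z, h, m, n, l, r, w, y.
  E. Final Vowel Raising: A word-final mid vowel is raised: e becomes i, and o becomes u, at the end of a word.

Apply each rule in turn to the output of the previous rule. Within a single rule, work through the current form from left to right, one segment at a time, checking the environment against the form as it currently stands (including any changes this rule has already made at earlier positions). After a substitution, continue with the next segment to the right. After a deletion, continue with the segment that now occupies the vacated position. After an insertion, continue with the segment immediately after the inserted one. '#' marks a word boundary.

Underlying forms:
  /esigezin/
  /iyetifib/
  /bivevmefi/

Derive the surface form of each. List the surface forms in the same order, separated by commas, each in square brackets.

[esgezn], [iyesfp], [bvevmefi]

/esigezin/:
  A Cluster Epenthesis: no change — [esigezin]
  B Palatal Assibilation: no change — [esigezin]
  C Final Devoicing: no change — [esigezin]
  D Syncope: [esigezin] → [esgezn]
  E Final Vowel Raising: no change — [esgezn]
/iyetifib/:
  A Cluster Epenthesis: no change — [iyetifib]
  B Palatal Assibilation: [iyetifib] → [iyesifib]
  C Final Devoicing: [iyesifib] → [iyesifip]
  D Syncope: [iyesifip] → [iyesfp]
  E Final Vowel Raising: no change — [iyesfp]
/bivevmefi/:
  A Cluster Epenthesis: no change — [bivevmefi]
  B Palatal Assibilation: no change — [bivevmefi]
  C Final Devoicing: no change — [bivevmefi]
  D Syncope: [bivevmefi] → [bvevmefi]
  E Final Vowel Raising: no change — [bvevmefi]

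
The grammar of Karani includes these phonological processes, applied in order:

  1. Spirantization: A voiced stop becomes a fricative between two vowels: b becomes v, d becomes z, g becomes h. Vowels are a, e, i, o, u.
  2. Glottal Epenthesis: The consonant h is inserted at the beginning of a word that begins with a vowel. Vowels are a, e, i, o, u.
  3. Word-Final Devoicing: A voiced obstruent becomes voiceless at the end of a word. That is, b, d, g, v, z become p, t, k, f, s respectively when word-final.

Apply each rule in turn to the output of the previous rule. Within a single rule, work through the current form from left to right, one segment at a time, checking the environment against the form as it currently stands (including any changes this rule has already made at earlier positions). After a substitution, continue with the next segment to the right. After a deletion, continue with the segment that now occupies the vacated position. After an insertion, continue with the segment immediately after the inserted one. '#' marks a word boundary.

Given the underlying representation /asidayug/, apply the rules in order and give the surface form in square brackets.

1 Spirantization: [asidayug] → [asizayug]
2 Glottal Epenthesis: [asizayug] → [hasizayug]
3 Word-Final Devoicing: [hasizayug] → [hasizayuk]

[hasizayuk]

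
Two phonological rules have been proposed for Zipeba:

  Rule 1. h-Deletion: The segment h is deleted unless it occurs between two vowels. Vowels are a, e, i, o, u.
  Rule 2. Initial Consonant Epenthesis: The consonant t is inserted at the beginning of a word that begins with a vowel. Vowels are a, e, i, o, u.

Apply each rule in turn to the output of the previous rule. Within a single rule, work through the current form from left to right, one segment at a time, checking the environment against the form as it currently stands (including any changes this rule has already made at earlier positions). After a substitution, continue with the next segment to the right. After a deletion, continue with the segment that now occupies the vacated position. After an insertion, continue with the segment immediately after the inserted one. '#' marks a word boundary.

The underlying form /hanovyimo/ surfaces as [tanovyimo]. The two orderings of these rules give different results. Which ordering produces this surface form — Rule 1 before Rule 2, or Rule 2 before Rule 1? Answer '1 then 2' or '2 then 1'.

1 then 2

Order 1 then 2:
  1 h-Deletion: [hanovyimo] → [anovyimo]
  2 Initial Consonant Epenthesis: [anovyimo] → [tanovyimo]
  result: [tanovyimo]
Order 2 then 1:
  2 Initial Consonant Epenthesis: no change — [hanovyimo]
  1 h-Deletion: [hanovyimo] → [anovyimo]
  result: [anovyimo]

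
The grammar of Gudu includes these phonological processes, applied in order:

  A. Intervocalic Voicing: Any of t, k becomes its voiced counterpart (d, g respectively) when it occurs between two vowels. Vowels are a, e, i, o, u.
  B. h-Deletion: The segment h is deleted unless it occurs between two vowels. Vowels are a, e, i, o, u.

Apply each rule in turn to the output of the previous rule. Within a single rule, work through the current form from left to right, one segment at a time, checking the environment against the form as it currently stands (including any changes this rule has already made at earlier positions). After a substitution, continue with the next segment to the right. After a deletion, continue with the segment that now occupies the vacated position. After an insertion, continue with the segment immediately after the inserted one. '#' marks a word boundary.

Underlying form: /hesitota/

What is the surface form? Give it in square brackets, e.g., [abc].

[esidoda]

A Intervocalic Voicing: [hesitota] → [hesidoda]
B h-Deletion: [hesidoda] → [esidoda]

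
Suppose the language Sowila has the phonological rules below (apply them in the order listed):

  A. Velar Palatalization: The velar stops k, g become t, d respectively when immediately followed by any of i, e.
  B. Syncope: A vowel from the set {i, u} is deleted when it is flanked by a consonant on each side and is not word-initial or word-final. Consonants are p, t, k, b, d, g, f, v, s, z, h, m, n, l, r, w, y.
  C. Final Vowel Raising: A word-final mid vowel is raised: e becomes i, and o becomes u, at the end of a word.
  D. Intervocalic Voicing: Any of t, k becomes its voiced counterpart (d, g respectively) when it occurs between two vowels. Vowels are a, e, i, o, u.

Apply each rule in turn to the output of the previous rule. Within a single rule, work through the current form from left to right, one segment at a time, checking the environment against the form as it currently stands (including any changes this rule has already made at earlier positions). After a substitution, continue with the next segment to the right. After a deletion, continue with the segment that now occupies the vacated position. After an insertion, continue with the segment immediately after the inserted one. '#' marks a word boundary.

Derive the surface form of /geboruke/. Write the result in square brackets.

[deborti]

A Velar Palatalization: [geboruke] → [deborute]
B Syncope: [deborute] → [deborte]
C Final Vowel Raising: [deborte] → [deborti]
D Intervocalic Voicing: no change — [deborti]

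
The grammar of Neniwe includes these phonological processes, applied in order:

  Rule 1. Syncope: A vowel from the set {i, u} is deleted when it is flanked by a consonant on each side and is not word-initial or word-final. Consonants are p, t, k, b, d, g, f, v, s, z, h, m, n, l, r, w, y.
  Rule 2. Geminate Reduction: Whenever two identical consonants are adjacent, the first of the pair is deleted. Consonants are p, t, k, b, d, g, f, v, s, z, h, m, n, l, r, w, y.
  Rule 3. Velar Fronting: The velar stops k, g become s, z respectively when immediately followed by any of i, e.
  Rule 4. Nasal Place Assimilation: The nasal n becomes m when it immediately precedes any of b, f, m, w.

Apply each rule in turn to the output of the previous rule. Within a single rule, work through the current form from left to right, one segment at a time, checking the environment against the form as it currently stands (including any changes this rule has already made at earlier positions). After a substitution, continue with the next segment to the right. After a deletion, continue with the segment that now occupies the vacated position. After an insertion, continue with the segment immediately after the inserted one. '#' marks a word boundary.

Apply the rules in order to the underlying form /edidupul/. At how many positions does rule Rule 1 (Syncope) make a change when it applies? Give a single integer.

Rule 1 Syncope: [edidupul] → [eddpl]
Rule 2 Geminate Reduction: [eddpl] → [edpl]
Rule 3 Velar Fronting: no change — [edpl]
Rule 4 Nasal Place Assimilation: no change — [edpl]
Rule Rule 1 changed 3 position(s).

3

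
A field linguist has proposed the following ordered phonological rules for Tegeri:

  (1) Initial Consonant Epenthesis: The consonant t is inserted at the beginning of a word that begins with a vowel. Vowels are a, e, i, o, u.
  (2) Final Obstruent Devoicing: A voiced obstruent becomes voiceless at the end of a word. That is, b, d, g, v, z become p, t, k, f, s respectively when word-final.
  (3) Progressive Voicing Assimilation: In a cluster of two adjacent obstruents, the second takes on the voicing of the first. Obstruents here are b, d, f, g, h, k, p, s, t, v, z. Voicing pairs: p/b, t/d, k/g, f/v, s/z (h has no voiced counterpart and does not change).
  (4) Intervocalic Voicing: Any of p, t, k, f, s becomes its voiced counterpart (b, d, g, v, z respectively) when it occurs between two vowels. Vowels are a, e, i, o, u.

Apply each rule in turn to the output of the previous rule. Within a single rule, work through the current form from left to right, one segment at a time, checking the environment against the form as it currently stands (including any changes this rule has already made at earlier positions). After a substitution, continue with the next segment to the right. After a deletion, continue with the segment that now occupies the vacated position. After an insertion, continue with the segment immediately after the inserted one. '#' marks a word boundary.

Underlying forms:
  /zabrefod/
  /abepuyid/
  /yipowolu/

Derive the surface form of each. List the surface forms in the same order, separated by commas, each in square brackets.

[zabrevot], [tabebuyit], [yibowolu]

/zabrefod/:
  (1) Initial Consonant Epenthesis: no change — [zabrefod]
  (2) Final Obstruent Devoicing: [zabrefod] → [zabrefot]
  (3) Progressive Voicing Assimilation: no change — [zabrefot]
  (4) Intervocalic Voicing: [zabrefot] → [zabrevot]
/abepuyid/:
  (1) Initial Consonant Epenthesis: [abepuyid] → [tabepuyid]
  (2) Final Obstruent Devoicing: [tabepuyid] → [tabepuyit]
  (3) Progressive Voicing Assimilation: no change — [tabepuyit]
  (4) Intervocalic Voicing: [tabepuyit] → [tabebuyit]
/yipowolu/:
  (1) Initial Consonant Epenthesis: no change — [yipowolu]
  (2) Final Obstruent Devoicing: no change — [yipowolu]
  (3) Progressive Voicing Assimilation: no change — [yipowolu]
  (4) Intervocalic Voicing: [yipowolu] → [yibowolu]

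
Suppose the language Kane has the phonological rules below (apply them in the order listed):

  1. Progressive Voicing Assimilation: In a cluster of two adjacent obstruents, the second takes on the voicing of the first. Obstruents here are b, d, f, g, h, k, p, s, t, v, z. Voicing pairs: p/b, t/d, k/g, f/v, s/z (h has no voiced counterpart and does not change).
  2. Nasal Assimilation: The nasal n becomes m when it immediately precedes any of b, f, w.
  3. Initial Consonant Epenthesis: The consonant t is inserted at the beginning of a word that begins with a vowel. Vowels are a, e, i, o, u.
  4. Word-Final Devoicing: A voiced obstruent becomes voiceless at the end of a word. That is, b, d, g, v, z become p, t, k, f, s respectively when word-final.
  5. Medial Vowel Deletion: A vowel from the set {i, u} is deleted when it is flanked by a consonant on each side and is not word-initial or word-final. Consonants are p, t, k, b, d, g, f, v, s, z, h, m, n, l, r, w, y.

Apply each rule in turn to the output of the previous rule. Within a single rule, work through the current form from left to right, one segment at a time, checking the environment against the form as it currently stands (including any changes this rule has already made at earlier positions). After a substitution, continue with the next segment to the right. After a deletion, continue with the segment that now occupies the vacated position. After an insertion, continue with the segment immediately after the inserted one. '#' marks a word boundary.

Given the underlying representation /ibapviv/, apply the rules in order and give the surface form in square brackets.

1 Progressive Voicing Assimilation: [ibapviv] → [ibapfiv]
2 Nasal Assimilation: no change — [ibapfiv]
3 Initial Consonant Epenthesis: [ibapfiv] → [tibapfiv]
4 Word-Final Devoicing: [tibapfiv] → [tibapfif]
5 Medial Vowel Deletion: [tibapfif] → [tbapff]

[tbapff]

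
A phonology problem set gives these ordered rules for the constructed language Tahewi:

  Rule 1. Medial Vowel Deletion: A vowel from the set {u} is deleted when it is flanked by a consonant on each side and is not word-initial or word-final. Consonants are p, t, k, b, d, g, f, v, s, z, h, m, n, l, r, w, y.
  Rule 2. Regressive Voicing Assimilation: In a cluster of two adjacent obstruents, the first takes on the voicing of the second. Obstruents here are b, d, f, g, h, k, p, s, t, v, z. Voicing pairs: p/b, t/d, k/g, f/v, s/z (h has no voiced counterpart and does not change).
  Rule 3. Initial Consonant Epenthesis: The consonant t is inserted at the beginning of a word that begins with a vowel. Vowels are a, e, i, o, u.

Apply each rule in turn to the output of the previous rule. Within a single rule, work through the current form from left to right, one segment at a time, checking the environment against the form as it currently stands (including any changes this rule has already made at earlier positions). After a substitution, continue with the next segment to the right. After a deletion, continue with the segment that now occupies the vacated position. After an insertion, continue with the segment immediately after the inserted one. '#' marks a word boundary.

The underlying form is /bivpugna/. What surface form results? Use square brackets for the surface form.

Rule 1 Medial Vowel Deletion: [bivpugna] → [bivpgna]
Rule 2 Regressive Voicing Assimilation: [bivpgna] → [bifbgna]
Rule 3 Initial Consonant Epenthesis: no change — [bifbgna]

[bifbgna]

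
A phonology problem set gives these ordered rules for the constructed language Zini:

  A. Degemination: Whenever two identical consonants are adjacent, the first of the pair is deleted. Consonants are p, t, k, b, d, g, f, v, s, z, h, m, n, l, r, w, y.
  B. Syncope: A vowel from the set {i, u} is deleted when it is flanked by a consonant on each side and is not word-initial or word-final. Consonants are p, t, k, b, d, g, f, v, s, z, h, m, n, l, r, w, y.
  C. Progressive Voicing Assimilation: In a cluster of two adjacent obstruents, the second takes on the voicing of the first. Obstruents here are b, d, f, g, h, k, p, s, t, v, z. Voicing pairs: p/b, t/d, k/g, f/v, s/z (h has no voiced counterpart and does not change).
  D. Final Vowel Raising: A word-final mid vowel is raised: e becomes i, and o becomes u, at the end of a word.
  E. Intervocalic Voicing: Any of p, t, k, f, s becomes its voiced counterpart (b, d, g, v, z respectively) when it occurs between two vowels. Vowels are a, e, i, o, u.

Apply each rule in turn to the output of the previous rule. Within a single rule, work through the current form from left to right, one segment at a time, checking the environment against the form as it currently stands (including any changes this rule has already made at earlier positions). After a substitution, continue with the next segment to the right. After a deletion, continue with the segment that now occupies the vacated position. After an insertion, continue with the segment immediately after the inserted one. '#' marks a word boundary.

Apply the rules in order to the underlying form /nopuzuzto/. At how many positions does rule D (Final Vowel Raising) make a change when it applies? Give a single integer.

1

A Degemination: no change — [nopuzuzto]
B Syncope: [nopuzuzto] → [nopzzto]
C Progressive Voicing Assimilation: [nopzzto] → [nopssto]
D Final Vowel Raising: [nopssto] → [nopsstu]
E Intervocalic Voicing: no change — [nopsstu]
Rule D changed 1 position(s).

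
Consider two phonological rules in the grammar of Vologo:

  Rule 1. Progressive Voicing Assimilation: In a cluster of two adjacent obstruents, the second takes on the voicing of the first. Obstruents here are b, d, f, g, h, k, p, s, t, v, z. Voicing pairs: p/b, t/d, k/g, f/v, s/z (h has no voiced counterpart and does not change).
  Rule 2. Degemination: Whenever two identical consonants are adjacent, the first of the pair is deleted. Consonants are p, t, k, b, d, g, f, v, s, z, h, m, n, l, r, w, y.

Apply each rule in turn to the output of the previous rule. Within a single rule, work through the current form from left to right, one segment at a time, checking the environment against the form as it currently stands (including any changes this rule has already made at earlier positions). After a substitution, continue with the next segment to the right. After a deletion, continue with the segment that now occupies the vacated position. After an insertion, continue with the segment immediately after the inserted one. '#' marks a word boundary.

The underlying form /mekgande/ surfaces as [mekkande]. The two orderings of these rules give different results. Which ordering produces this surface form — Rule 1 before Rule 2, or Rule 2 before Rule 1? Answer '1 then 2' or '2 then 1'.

2 then 1

Order 1 then 2:
  1 Progressive Voicing Assimilation: [mekgande] → [mekkande]
  2 Degemination: [mekkande] → [mekande]
  result: [mekande]
Order 2 then 1:
  2 Degemination: no change — [mekgande]
  1 Progressive Voicing Assimilation: [mekgande] → [mekkande]
  result: [mekkande]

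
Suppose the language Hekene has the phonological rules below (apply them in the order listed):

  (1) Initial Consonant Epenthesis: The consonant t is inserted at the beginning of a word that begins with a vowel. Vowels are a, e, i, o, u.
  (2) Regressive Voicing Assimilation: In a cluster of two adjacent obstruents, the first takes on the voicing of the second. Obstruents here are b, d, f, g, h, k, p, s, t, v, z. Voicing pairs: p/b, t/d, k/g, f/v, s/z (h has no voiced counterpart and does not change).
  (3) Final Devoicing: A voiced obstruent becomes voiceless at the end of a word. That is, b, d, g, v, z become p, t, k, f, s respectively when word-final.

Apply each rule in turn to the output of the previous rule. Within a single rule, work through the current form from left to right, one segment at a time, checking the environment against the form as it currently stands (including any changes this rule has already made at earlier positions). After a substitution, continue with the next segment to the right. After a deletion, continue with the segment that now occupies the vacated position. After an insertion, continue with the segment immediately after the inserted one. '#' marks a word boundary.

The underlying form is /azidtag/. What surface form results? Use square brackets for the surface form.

[tazittak]

(1) Initial Consonant Epenthesis: [azidtag] → [tazidtag]
(2) Regressive Voicing Assimilation: [tazidtag] → [tazittag]
(3) Final Devoicing: [tazittag] → [tazittak]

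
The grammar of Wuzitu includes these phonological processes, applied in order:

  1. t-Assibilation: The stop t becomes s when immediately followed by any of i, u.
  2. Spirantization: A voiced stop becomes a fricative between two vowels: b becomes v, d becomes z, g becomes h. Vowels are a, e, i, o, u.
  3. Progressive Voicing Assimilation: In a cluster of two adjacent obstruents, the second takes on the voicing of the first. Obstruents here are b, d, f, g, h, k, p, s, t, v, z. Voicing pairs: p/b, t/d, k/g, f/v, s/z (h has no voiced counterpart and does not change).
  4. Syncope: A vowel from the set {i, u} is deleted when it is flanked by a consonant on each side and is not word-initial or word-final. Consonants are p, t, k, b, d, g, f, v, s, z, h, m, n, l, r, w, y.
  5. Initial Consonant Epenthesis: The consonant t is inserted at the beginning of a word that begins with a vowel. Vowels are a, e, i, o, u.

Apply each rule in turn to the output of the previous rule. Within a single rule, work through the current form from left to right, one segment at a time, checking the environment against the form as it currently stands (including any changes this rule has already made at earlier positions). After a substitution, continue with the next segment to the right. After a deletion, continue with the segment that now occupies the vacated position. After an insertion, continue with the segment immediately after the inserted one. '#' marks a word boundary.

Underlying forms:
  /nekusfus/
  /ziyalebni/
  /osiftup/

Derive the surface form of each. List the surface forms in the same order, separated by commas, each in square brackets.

[neksfs], [zyalebni], [tosfsp]

/nekusfus/:
  1 t-Assibilation: no change — [nekusfus]
  2 Spirantization: no change — [nekusfus]
  3 Progressive Voicing Assimilation: no change — [nekusfus]
  4 Syncope: [nekusfus] → [neksfs]
  5 Initial Consonant Epenthesis: no change — [neksfs]
/ziyalebni/:
  1 t-Assibilation: no change — [ziyalebni]
  2 Spirantization: no change — [ziyalebni]
  3 Progressive Voicing Assimilation: no change — [ziyalebni]
  4 Syncope: [ziyalebni] → [zyalebni]
  5 Initial Consonant Epenthesis: no change — [zyalebni]
/osiftup/:
  1 t-Assibilation: [osiftup] → [osifsup]
  2 Spirantization: no change — [osifsup]
  3 Progressive Voicing Assimilation: no change — [osifsup]
  4 Syncope: [osifsup] → [osfsp]
  5 Initial Consonant Epenthesis: [osfsp] → [tosfsp]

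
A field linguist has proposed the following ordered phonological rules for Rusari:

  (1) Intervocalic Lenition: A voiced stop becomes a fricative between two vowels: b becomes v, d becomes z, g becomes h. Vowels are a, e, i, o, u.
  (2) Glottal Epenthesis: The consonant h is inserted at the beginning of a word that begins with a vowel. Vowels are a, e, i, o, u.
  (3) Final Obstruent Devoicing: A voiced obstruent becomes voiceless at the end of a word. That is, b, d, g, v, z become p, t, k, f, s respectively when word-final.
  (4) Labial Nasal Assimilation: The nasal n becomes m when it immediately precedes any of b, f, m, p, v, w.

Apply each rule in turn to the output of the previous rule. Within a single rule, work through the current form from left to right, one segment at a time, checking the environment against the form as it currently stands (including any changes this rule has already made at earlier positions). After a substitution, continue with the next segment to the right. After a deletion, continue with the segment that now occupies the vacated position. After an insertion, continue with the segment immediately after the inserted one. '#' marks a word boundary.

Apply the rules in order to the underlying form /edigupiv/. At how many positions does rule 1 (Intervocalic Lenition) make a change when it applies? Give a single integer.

(1) Intervocalic Lenition: [edigupiv] → [ezihupiv]
(2) Glottal Epenthesis: [ezihupiv] → [hezihupiv]
(3) Final Obstruent Devoicing: [hezihupiv] → [hezihupif]
(4) Labial Nasal Assimilation: no change — [hezihupif]
Rule 1 changed 2 position(s).

2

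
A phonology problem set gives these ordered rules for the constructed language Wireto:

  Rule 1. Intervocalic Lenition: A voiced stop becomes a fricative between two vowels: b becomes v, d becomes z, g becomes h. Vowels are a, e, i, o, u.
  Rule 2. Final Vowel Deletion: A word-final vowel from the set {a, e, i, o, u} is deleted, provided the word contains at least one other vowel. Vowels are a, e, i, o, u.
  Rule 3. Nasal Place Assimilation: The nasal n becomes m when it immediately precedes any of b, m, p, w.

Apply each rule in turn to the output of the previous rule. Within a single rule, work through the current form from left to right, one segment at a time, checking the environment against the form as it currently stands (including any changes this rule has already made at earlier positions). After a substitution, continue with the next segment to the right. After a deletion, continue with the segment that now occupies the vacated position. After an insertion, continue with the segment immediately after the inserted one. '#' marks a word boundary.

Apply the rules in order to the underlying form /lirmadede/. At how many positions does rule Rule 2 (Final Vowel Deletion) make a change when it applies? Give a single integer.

Rule 1 Intervocalic Lenition: [lirmadede] → [lirmazeze]
Rule 2 Final Vowel Deletion: [lirmazeze] → [lirmazez]
Rule 3 Nasal Place Assimilation: no change — [lirmazez]
Rule Rule 2 changed 1 position(s).

1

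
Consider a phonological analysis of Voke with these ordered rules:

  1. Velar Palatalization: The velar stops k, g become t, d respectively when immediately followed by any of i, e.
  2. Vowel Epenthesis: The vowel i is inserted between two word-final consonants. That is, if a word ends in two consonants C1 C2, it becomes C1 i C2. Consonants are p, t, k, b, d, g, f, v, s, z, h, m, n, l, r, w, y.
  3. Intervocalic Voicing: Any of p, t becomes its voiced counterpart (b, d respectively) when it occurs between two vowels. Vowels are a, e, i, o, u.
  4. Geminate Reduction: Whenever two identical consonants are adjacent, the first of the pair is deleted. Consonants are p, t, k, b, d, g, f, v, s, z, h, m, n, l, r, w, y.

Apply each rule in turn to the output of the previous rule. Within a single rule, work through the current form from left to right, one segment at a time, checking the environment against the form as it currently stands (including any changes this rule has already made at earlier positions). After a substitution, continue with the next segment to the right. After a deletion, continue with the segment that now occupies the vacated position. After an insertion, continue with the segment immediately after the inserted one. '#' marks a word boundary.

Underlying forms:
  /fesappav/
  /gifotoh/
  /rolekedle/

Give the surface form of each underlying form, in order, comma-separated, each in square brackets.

/fesappav/:
  1 Velar Palatalization: no change — [fesappav]
  2 Vowel Epenthesis: no change — [fesappav]
  3 Intervocalic Voicing: no change — [fesappav]
  4 Geminate Reduction: [fesappav] → [fesapav]
/gifotoh/:
  1 Velar Palatalization: [gifotoh] → [difotoh]
  2 Vowel Epenthesis: no change — [difotoh]
  3 Intervocalic Voicing: [difotoh] → [difodoh]
  4 Geminate Reduction: no change — [difodoh]
/rolekedle/:
  1 Velar Palatalization: [rolekedle] → [roletedle]
  2 Vowel Epenthesis: no change — [roletedle]
  3 Intervocalic Voicing: [roletedle] → [rolededle]
  4 Geminate Reduction: no change — [rolededle]

[fesapav], [difodoh], [rolededle]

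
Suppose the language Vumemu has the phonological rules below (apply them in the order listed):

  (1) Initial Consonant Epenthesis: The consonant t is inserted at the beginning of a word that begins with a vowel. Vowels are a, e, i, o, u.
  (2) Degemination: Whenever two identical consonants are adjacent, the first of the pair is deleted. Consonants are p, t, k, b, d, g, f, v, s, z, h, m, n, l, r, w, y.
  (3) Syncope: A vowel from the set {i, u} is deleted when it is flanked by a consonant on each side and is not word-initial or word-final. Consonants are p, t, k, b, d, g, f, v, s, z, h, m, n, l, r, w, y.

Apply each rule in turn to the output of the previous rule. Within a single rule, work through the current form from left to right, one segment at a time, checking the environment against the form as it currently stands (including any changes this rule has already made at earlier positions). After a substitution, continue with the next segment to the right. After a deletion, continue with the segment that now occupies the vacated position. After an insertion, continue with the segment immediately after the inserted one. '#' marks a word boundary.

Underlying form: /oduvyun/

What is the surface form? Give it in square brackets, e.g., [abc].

[todvyn]

(1) Initial Consonant Epenthesis: [oduvyun] → [toduvyun]
(2) Degemination: no change — [toduvyun]
(3) Syncope: [toduvyun] → [todvyn]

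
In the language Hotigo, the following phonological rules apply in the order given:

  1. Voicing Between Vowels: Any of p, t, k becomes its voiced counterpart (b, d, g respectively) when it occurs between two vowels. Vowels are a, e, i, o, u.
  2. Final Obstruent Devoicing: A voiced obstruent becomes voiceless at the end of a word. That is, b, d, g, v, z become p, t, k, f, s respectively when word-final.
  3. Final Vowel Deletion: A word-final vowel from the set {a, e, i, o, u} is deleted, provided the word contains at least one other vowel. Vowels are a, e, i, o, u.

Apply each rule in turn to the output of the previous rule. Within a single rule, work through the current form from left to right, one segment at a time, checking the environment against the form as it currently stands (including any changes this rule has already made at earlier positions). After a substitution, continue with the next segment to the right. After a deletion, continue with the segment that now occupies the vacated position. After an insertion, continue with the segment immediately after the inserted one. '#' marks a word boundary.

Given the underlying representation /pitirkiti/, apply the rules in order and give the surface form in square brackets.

1 Voicing Between Vowels: [pitirkiti] → [pidirkidi]
2 Final Obstruent Devoicing: no change — [pidirkidi]
3 Final Vowel Deletion: [pidirkidi] → [pidirkid]

[pidirkid]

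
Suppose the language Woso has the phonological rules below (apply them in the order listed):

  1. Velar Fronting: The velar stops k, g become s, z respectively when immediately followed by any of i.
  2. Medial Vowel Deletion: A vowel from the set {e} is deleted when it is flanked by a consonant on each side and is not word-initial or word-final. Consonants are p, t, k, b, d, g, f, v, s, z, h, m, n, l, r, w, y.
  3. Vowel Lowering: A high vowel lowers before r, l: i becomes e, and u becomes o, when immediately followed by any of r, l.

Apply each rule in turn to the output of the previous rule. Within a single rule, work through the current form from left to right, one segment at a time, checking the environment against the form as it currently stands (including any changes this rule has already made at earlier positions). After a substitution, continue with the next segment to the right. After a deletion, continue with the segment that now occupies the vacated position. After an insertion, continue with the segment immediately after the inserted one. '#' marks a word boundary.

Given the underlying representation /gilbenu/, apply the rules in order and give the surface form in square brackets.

[zelbnu]

1 Velar Fronting: [gilbenu] → [zilbenu]
2 Medial Vowel Deletion: [zilbenu] → [zilbnu]
3 Vowel Lowering: [zilbnu] → [zelbnu]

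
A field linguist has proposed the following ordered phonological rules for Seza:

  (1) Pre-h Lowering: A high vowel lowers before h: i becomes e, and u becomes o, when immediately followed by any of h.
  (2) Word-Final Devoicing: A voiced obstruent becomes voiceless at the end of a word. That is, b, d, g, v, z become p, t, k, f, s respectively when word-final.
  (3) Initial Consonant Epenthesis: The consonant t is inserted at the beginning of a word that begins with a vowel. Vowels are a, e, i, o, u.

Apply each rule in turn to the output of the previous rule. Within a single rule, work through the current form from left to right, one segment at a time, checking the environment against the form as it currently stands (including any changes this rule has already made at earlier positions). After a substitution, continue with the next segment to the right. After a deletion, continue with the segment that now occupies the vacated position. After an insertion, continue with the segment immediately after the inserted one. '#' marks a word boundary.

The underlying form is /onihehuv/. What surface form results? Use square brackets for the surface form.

[tonehehuf]

(1) Pre-h Lowering: [onihehuv] → [onehehuv]
(2) Word-Final Devoicing: [onehehuv] → [onehehuf]
(3) Initial Consonant Epenthesis: [onehehuf] → [tonehehuf]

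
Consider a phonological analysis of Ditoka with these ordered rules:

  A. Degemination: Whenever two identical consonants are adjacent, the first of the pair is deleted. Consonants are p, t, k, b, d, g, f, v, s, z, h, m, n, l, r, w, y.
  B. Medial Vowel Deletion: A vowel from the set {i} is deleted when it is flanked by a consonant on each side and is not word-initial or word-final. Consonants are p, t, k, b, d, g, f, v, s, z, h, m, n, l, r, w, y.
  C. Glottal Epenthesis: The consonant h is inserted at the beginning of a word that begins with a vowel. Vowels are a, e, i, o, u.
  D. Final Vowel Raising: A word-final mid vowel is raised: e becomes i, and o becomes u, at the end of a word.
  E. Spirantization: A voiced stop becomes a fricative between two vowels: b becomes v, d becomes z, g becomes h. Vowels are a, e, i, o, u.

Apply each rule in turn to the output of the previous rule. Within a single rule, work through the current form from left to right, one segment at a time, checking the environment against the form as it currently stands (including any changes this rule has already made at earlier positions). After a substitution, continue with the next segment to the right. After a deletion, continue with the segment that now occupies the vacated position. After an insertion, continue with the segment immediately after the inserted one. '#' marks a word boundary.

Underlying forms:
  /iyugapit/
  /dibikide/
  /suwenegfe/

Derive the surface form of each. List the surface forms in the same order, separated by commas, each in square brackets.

[hiyuhapt], [dbkdi], [suwenegfi]

/iyugapit/:
  A Degemination: no change — [iyugapit]
  B Medial Vowel Deletion: [iyugapit] → [iyugapt]
  C Glottal Epenthesis: [iyugapt] → [hiyugapt]
  D Final Vowel Raising: no change — [hiyugapt]
  E Spirantization: [hiyugapt] → [hiyuhapt]
/dibikide/:
  A Degemination: no change — [dibikide]
  B Medial Vowel Deletion: [dibikide] → [dbkde]
  C Glottal Epenthesis: no change — [dbkde]
  D Final Vowel Raising: [dbkde] → [dbkdi]
  E Spirantization: no change — [dbkdi]
/suwenegfe/:
  A Degemination: no change — [suwenegfe]
  B Medial Vowel Deletion: no change — [suwenegfe]
  C Glottal Epenthesis: no change — [suwenegfe]
  D Final Vowel Raising: [suwenegfe] → [suwenegfi]
  E Spirantization: no change — [suwenegfi]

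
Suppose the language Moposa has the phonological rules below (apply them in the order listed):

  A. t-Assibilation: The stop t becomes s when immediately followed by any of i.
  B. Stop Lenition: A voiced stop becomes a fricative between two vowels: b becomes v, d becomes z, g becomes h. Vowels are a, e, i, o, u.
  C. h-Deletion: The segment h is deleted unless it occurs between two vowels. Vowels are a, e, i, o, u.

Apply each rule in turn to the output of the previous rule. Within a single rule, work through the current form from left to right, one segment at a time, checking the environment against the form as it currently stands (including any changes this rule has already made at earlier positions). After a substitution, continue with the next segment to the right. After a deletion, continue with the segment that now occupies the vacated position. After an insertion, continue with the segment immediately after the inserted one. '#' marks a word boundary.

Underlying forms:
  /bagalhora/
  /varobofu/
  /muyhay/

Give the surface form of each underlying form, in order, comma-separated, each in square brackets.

/bagalhora/:
  A t-Assibilation: no change — [bagalhora]
  B Stop Lenition: [bagalhora] → [bahalhora]
  C h-Deletion: [bahalhora] → [bahalora]
/varobofu/:
  A t-Assibilation: no change — [varobofu]
  B Stop Lenition: [varobofu] → [varovofu]
  C h-Deletion: no change — [varovofu]
/muyhay/:
  A t-Assibilation: no change — [muyhay]
  B Stop Lenition: no change — [muyhay]
  C h-Deletion: [muyhay] → [muyay]

[bahalora], [varovofu], [muyay]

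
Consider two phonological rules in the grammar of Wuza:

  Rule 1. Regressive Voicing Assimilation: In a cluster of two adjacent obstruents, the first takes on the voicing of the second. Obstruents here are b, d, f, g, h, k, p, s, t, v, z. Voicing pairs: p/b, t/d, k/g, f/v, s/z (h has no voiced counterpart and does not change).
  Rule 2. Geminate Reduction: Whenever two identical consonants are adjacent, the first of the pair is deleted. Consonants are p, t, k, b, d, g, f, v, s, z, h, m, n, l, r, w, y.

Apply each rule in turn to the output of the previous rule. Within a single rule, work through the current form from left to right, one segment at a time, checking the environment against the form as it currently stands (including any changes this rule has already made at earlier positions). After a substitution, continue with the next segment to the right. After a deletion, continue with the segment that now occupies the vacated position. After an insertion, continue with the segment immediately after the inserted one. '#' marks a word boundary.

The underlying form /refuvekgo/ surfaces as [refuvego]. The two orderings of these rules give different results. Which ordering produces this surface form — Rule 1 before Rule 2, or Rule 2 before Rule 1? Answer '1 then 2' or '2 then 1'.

1 then 2

Order 1 then 2:
  1 Regressive Voicing Assimilation: [refuvekgo] → [refuveggo]
  2 Geminate Reduction: [refuveggo] → [refuvego]
  result: [refuvego]
Order 2 then 1:
  2 Geminate Reduction: no change — [refuvekgo]
  1 Regressive Voicing Assimilation: [refuvekgo] → [refuveggo]
  result: [refuveggo]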